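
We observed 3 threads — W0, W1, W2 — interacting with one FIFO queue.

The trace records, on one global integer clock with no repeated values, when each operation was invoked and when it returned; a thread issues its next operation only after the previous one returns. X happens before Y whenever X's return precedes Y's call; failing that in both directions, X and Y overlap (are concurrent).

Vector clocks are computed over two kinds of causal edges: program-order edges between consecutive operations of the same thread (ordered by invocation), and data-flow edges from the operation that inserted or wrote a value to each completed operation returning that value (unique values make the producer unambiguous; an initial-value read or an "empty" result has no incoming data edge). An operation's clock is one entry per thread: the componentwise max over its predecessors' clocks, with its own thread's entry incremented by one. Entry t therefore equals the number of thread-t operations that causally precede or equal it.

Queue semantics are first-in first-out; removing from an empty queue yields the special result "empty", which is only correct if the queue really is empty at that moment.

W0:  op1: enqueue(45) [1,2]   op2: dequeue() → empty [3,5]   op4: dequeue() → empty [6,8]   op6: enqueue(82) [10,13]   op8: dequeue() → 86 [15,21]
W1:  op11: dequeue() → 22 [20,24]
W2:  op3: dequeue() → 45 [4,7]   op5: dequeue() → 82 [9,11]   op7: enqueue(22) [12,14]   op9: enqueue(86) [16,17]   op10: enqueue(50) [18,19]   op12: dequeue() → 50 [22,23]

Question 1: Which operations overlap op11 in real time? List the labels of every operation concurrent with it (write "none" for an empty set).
Answer: op12, op8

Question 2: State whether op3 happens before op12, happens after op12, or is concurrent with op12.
Answer: before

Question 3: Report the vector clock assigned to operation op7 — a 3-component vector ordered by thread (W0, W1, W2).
Answer: (4, 0, 3)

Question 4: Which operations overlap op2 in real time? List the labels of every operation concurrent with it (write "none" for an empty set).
Answer: op3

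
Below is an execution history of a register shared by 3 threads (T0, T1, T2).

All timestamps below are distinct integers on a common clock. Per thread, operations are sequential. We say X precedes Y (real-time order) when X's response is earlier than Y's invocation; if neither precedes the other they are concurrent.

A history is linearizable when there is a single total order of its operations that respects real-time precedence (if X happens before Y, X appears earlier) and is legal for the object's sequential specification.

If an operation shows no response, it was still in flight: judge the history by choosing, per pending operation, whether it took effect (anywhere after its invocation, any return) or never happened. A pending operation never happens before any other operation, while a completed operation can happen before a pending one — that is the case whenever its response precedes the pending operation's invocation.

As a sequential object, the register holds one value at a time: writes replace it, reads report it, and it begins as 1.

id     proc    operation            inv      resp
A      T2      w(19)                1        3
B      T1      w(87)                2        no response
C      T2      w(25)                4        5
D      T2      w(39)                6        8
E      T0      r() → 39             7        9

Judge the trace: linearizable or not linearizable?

linearizable

witness order: A, B, C, D, E
1. A w(19), leaving value 19
2. B w(87) (pending, included), leaving value 87
3. C w(25), leaving value 25
4. D w(39), leaving value 39
5. E r() → 39, leaving value 39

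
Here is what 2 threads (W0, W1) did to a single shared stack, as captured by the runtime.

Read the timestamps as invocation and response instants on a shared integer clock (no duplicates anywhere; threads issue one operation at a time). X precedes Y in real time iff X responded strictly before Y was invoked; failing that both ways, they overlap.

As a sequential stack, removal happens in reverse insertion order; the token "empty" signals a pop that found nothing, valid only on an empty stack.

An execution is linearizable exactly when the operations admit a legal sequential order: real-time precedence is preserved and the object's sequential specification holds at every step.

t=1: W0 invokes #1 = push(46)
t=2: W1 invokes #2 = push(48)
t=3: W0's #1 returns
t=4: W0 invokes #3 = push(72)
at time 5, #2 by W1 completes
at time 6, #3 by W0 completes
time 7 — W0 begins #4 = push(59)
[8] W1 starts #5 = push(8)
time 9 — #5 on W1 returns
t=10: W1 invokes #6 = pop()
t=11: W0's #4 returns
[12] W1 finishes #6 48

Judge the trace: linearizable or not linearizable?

through event 11 a valid linearization exists; event 12 (#6 responding at time 12) ends that
real-time-consistent orders of the 6 completed operations: 9 — all fail the stack replay
for example #1, #2, #3, #4, #5, #6 fails at step 6: #6 pop() → 48 is not legal there
for example #1, #2, #3, #5, #4, #6 fails at step 6: #6 pop() → 48 is not legal there

not linearizable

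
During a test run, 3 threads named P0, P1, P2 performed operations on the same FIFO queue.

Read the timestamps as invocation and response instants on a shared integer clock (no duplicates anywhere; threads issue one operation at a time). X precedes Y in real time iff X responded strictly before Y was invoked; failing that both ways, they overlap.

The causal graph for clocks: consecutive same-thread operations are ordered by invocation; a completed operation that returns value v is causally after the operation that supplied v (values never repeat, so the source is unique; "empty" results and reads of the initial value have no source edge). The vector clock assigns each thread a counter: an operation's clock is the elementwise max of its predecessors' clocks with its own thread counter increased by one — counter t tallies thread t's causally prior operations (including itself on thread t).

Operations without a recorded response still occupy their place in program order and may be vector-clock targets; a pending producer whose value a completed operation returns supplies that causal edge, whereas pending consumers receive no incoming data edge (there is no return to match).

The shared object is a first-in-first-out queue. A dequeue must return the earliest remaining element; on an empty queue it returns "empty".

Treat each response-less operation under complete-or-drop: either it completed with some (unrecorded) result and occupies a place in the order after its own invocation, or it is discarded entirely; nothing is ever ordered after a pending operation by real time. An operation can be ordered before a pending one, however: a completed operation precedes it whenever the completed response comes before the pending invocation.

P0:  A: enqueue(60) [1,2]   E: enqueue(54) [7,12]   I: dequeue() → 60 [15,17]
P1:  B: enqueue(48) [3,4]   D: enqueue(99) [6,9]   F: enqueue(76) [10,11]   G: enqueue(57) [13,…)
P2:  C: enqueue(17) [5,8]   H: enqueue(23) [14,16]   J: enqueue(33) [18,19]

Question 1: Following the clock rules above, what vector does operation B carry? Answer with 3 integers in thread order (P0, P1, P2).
(0, 1, 0)

VC(C, invoked at 5): no causal predecessors; +1 on P2 → (0, 0, 1)
VC(B, invoked at 3): no causal predecessors; +1 on P1 → (0, 1, 0)
VC(A, invoked at 1): no causal predecessors; +1 on P0 → (1, 0, 0)
merge at H (invoked 14): VC(C)=(0, 0, 1), own-thread bump on P2 → (0, 0, 2)
merge at D (invoked 6): VC(B)=(0, 1, 0), own-thread bump on P1 → (0, 2, 0)
merge at E (invoked 7): VC(A)=(1, 0, 0), own-thread bump on P0 → (2, 0, 0)
merge at J (invoked 18): VC(H)=(0, 0, 2), own-thread bump on P2 → (0, 0, 3)
merge at F (invoked 10): VC(D)=(0, 2, 0), own-thread bump on P1 → (0, 3, 0)
merge at I (invoked 15): VC(A)=(1, 0, 0), VC(E)=(2, 0, 0), own-thread bump on P0 → (3, 0, 0)
merge at G (invoked 13): VC(F)=(0, 3, 0), own-thread bump on P1 → (0, 4, 0)
target: VC(B) = (0, 1, 0)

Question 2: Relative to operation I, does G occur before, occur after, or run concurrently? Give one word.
concurrent

G spans [13,…), I spans [15,17]
the intervals overlap in both directions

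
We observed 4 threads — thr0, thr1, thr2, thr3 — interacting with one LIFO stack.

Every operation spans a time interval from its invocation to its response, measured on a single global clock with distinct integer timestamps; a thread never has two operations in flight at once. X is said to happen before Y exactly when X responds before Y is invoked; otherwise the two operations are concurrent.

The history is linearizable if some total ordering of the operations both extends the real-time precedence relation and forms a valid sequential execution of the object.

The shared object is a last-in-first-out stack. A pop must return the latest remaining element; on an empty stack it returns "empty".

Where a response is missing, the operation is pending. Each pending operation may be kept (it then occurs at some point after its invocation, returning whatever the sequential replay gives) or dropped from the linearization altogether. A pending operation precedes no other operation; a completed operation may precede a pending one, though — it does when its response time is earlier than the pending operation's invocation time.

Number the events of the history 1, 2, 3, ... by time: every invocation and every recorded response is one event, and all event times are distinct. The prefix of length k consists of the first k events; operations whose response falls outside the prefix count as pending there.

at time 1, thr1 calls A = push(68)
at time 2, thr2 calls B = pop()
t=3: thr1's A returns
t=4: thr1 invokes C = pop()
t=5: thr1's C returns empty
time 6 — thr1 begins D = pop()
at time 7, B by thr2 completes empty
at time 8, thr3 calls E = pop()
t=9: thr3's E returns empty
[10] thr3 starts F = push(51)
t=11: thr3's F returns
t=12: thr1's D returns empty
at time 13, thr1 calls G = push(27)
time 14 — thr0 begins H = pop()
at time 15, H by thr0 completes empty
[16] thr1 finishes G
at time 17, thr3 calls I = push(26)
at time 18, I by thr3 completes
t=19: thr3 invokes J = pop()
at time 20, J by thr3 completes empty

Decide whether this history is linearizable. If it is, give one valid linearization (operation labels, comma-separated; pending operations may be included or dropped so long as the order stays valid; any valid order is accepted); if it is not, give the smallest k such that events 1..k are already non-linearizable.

through event 6 a valid linearization exists; event 7 (B responding at time 7) ends that
every one of the 3 real-time-consistent orders over 3 completed LIFO stack ops fails the sequential spec
including or dropping the 1 pending operation (D) in any combination fails
for example A, B, C (pending dropped) fails at step 2: B pop() → empty is not legal there
for example A, C, B (pending dropped) fails at step 2: C pop() → empty is not legal there

not linearizable — minimal violating prefix: 7 events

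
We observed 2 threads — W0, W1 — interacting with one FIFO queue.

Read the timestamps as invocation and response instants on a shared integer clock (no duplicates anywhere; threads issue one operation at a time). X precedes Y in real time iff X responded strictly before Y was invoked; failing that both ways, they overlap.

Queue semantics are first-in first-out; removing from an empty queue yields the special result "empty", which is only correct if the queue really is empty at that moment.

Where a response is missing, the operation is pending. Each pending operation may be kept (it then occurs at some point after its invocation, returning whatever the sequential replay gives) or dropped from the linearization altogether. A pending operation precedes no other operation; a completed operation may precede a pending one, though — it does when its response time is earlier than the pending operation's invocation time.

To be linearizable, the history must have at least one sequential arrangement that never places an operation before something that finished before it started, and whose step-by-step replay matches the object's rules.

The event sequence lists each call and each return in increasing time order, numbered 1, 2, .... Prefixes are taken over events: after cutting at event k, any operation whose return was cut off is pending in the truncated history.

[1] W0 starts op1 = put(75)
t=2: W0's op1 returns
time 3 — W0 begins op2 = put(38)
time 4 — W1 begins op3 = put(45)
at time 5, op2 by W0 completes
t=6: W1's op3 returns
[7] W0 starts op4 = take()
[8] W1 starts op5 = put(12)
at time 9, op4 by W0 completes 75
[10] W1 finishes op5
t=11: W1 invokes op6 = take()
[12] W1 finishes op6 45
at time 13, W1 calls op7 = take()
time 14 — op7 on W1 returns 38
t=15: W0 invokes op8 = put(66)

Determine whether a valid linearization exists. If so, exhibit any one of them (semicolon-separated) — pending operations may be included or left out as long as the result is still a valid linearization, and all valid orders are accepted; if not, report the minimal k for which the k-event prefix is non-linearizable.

after step 1 (op1 put(75)): queue <75>
after step 2 (op3 put(45)): queue <75,45>
after step 3 (op2 put(38)): queue <75,45,38>
after step 4 (op4 take() → 75): queue <45,38>
after step 5 (op5 put(12)): queue <45,38,12>
after step 6 (op6 take() → 45): queue <38,12>
after step 7 (op7 take() → 38): queue <12>

linearizable — witness: op1; op3; op2; op4; op5; op6; op7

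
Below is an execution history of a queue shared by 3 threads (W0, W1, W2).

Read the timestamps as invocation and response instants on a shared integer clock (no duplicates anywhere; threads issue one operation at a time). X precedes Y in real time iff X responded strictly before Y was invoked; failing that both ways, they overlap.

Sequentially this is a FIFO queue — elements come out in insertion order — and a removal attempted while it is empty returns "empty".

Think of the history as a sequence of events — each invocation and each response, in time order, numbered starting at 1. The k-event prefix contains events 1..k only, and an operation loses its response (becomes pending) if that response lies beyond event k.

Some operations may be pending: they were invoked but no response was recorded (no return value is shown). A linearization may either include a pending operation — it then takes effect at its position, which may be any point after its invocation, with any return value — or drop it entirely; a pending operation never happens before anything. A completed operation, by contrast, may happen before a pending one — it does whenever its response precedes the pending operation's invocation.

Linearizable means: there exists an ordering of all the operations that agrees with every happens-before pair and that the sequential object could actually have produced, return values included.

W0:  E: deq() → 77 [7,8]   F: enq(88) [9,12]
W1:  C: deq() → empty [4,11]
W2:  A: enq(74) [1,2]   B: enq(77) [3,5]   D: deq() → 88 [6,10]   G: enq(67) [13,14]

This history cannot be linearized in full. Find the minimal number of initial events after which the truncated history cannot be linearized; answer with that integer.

11

events 1..10 are still linearizable — one witness is A, B, C, E, F, D:
step 1: A enq(74) — queue <74>
step 2: B enq(77) — queue <74,77>
step 3: C deq() (pending, included) — queue <77>
step 4: E deq() → 77 — queue <>
step 5: F enq(88) (pending, included) — queue <88>
step 6: D deq() → 88 — queue <>
adding event 11 (C responds at 11) leaves no legal real-time order
no completion choice of the 1 pending operation (F) rescues it — every subset was tried
one such order, A, B, C, D, E (pending dropped), breaks at step 3 where C deq() → empty is illegal
one such order, A, B, C, E, D (pending dropped), breaks at step 3 where C deq() → empty is illegal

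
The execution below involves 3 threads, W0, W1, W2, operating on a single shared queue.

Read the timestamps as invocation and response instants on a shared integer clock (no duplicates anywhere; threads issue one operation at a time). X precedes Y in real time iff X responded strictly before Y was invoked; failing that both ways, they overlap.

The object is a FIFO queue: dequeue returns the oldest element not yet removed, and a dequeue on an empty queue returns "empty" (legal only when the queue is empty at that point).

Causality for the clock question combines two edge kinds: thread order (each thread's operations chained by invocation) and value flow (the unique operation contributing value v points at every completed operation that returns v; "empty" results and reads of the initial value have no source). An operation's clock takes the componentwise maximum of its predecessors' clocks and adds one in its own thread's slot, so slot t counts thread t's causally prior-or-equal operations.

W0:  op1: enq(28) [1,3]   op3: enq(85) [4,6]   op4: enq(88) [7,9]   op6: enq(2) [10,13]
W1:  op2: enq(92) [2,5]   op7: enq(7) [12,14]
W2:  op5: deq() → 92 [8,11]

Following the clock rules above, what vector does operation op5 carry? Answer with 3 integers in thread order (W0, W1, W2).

root op op2, invoked 2: fresh clock plus W1's own tick → (0, 1, 0)
root op op1, invoked 1: fresh clock plus W0's own tick → (1, 0, 0)
VC(op5, invoked at 8): max of VC(op2)=(0, 1, 0), then +1 on thread W2 → (0, 1, 1)
VC(op7, invoked at 12): max of VC(op2)=(0, 1, 0), then +1 on thread W1 → (0, 2, 0)
VC(op3, invoked at 4): max of VC(op1)=(1, 0, 0), then +1 on thread W0 → (2, 0, 0)
VC(op4, invoked at 7): max of VC(op3)=(2, 0, 0), then +1 on thread W0 → (3, 0, 0)
VC(op6, invoked at 10): max of VC(op4)=(3, 0, 0), then +1 on thread W0 → (4, 0, 0)
target: VC(op5) = (0, 1, 1)

(0, 1, 1)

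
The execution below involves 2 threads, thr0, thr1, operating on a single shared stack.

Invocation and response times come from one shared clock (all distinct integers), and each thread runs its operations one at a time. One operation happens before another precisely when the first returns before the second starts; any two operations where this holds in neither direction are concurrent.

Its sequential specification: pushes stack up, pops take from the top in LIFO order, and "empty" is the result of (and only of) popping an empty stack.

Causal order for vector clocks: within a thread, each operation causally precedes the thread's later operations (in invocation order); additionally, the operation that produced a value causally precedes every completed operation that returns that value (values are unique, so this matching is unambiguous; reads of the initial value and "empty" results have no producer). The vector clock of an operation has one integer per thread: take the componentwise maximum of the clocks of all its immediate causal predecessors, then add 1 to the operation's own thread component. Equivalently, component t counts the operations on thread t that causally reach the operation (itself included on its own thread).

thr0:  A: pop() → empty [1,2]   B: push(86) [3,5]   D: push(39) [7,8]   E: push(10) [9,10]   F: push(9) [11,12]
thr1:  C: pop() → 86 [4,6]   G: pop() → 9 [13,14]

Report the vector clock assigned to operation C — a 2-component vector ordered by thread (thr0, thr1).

(2, 1)

A (invocation 1): nothing precedes it; thr0's component alone gives (1, 0)
VC(B, invoked at 3): max of VC(A)=(1, 0), then +1 on thread thr0 → (2, 0)
VC(C, invoked at 4): max of VC(B)=(2, 0), then +1 on thread thr1 → (2, 1)
VC(D, invoked at 7): max of VC(B)=(2, 0), then +1 on thread thr0 → (3, 0)
VC(E, invoked at 9): max of VC(D)=(3, 0), then +1 on thread thr0 → (4, 0)
VC(F, invoked at 11): max of VC(E)=(4, 0), then +1 on thread thr0 → (5, 0)
VC(G, invoked at 13): max of VC(C)=(2, 1), VC(F)=(5, 0), then +1 on thread thr1 → (5, 2)
target: VC(C) = (2, 1)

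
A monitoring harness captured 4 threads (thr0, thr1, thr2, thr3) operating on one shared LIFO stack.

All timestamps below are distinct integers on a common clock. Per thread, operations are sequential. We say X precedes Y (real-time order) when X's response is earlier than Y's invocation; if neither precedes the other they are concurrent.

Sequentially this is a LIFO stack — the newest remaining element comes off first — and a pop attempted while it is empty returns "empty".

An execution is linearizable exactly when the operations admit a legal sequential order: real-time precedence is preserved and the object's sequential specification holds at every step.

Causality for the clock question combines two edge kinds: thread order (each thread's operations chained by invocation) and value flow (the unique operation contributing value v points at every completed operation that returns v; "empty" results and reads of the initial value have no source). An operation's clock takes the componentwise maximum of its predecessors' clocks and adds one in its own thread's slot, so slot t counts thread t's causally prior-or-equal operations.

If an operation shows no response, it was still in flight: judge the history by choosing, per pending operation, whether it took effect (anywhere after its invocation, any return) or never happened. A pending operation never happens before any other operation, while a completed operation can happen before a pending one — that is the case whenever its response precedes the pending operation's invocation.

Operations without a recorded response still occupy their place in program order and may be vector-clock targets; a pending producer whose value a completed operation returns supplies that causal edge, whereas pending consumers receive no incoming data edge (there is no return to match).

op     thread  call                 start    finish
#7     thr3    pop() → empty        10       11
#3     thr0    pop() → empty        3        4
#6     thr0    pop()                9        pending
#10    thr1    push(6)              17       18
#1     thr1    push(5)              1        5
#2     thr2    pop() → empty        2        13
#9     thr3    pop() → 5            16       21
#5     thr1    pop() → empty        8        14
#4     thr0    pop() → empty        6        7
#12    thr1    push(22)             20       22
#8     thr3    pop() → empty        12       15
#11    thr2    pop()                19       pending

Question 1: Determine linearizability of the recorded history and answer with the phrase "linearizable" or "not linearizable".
not linearizable

prefix check: 1..12 passes, 1..13 fails once #2's time-13 response joins
real-time-consistent orders of the 5 completed operations: 10 — all fail the LIFO stack replay
no completion choice of the 3 pending operations (#5, #6, #8) rescues it — every subset was tried
e.g. #1, #2, #3, #4, #7 (pending dropped): illegal at step 2, since #2 pop() → empty cannot apply there
e.g. #1, #3, #2, #4, #7 (pending dropped): illegal at step 2, since #3 pop() → empty cannot apply there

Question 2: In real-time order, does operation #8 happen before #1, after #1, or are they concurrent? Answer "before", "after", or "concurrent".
after

#8 spans [12,15], #1 spans [1,5]
resp(#1)=5 < inv(#8)=12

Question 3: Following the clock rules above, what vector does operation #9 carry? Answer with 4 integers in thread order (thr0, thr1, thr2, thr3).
(0, 1, 0, 3)

#7, invoked 10, has no incoming edges; only thr3's bump applies → (0, 0, 0, 1)
#2, invoked 2, has no incoming edges; only thr2's bump applies → (0, 0, 1, 0)
#1, invoked 1, has no incoming edges; only thr1's bump applies → (0, 1, 0, 0)
#3, invoked 3, has no incoming edges; only thr0's bump applies → (1, 0, 0, 0)
from VC(#7)=(0, 0, 0, 1), #8 (invoked 12) maxes components and bumps thr3 → (0, 0, 0, 2)
from VC(#2)=(0, 0, 1, 0), #11 (invoked 19) maxes components and bumps thr2 → (0, 0, 2, 0)
from VC(#1)=(0, 1, 0, 0), #5 (invoked 8) maxes components and bumps thr1 → (0, 2, 0, 0)
from VC(#3)=(1, 0, 0, 0), #4 (invoked 6) maxes components and bumps thr0 → (2, 0, 0, 0)
from VC(#5)=(0, 2, 0, 0), #10 (invoked 17) maxes components and bumps thr1 → (0, 3, 0, 0)
from VC(#4)=(2, 0, 0, 0), #6 (invoked 9) maxes components and bumps thr0 → (3, 0, 0, 0)
from VC(#1)=(0, 1, 0, 0), VC(#8)=(0, 0, 0, 2), #9 (invoked 16) maxes components and bumps thr3 → (0, 1, 0, 3)
from VC(#10)=(0, 3, 0, 0), #12 (invoked 20) maxes components and bumps thr1 → (0, 4, 0, 0)
target: VC(#9) = (0, 1, 0, 3)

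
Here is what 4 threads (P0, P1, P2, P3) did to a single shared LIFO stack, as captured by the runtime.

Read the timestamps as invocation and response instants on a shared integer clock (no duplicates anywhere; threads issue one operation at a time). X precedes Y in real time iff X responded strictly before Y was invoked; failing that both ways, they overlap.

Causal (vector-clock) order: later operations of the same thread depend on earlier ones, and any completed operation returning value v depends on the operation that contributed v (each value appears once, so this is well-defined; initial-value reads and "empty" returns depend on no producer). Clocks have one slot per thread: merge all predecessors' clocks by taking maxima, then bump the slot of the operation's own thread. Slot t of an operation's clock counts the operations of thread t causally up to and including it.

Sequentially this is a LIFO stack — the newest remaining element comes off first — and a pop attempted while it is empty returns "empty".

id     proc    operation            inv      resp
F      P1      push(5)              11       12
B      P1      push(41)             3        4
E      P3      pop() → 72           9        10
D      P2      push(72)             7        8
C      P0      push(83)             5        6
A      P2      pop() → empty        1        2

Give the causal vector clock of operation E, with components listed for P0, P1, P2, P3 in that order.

(0, 0, 2, 1)

root op A, invoked 1: fresh clock plus P2's own tick → (0, 0, 1, 0)
root op B, invoked 3: fresh clock plus P1's own tick → (0, 1, 0, 0)
root op C, invoked 5: fresh clock plus P0's own tick → (1, 0, 0, 0)
merge at D (invoked 7): VC(A)=(0, 0, 1, 0), own-thread bump on P2 → (0, 0, 2, 0)
merge at F (invoked 11): VC(B)=(0, 1, 0, 0), own-thread bump on P1 → (0, 2, 0, 0)
merge at E (invoked 9): VC(D)=(0, 0, 2, 0), own-thread bump on P3 → (0, 0, 2, 1)
target: VC(E) = (0, 0, 2, 1)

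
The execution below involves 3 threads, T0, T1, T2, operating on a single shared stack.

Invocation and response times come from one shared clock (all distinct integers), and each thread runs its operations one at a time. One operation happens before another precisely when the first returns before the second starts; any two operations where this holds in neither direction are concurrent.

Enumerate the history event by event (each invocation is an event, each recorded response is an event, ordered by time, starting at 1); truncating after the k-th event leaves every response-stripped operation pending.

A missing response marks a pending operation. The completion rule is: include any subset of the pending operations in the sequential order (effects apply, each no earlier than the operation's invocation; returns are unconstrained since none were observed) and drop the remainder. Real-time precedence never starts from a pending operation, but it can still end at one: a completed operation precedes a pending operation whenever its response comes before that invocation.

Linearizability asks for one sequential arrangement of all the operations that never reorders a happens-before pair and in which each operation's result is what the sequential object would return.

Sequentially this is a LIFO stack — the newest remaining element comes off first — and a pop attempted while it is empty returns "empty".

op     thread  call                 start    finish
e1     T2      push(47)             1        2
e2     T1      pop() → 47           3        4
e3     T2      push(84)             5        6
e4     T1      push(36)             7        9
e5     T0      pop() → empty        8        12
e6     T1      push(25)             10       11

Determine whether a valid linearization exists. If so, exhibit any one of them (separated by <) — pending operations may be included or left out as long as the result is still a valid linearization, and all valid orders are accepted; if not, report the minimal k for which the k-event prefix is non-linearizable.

already the first 12 events (up to e5's response at time 12) admit no linearization; the first 11 still do
every one of the 3 real-time-consistent orders over 6 completed stack ops fails the sequential spec
e.g. e1, e2, e3, e4, e5, e6: illegal at step 5, since e5 pop() → empty cannot apply there
e.g. e1, e2, e3, e4, e6, e5: illegal at step 6, since e5 pop() → empty cannot apply there

not linearizable — minimal violating prefix: 12 events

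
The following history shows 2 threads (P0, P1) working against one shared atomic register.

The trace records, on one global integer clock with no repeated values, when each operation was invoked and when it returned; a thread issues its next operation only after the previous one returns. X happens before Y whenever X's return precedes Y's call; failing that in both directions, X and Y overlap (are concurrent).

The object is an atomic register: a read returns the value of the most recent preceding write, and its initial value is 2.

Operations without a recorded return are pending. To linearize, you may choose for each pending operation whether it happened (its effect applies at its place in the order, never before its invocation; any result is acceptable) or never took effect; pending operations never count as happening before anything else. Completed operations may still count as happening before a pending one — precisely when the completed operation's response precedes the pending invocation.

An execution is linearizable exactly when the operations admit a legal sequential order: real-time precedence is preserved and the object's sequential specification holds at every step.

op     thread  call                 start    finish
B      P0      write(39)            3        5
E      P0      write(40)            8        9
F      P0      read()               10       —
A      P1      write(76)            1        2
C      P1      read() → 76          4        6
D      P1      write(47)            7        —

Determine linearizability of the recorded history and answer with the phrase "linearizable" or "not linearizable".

linearizable

a witness: A, C, B, D, E
after step 1 (A write(76)): value 76
after step 2 (C read() → 76): value 76
after step 3 (B write(39)): value 39
after step 4 (D write(47) (pending, included)): value 47
after step 5 (E write(40)): value 40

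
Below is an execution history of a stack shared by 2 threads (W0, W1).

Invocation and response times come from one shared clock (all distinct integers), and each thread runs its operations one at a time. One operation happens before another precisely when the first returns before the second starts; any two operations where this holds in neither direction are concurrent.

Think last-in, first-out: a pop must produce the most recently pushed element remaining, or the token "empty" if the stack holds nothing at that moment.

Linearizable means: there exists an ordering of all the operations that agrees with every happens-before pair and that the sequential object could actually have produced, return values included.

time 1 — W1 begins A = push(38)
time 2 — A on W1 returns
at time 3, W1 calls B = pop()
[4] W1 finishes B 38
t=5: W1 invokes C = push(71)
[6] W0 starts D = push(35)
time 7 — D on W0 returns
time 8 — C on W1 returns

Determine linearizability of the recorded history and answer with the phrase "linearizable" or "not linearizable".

linearizable

a witness: A, B, C, D
step 1: A push(38) — stack <38>
step 2: B pop() → 38 — stack <>
step 3: C push(71) — stack <71>
step 4: D push(35) — stack <71,35>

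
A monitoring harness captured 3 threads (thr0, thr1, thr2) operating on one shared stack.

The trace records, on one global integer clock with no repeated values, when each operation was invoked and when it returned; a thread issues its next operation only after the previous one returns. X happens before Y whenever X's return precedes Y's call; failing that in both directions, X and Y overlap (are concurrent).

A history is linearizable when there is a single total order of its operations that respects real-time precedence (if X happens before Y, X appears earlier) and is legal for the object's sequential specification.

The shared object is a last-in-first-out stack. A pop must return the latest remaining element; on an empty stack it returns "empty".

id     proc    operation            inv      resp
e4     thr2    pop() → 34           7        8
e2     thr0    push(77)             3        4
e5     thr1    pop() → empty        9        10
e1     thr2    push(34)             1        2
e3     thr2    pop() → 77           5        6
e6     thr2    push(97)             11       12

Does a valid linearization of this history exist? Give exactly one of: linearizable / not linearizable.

a witness: e1, e2, e3, e4, e5, e6
1. e1 push(34), leaving stack <34>
2. e2 push(77), leaving stack <34,77>
3. e3 pop() → 77, leaving stack <34>
4. e4 pop() → 34, leaving stack <>
5. e5 pop() → empty, leaving stack <>
6. e6 push(97), leaving stack <97>

linearizable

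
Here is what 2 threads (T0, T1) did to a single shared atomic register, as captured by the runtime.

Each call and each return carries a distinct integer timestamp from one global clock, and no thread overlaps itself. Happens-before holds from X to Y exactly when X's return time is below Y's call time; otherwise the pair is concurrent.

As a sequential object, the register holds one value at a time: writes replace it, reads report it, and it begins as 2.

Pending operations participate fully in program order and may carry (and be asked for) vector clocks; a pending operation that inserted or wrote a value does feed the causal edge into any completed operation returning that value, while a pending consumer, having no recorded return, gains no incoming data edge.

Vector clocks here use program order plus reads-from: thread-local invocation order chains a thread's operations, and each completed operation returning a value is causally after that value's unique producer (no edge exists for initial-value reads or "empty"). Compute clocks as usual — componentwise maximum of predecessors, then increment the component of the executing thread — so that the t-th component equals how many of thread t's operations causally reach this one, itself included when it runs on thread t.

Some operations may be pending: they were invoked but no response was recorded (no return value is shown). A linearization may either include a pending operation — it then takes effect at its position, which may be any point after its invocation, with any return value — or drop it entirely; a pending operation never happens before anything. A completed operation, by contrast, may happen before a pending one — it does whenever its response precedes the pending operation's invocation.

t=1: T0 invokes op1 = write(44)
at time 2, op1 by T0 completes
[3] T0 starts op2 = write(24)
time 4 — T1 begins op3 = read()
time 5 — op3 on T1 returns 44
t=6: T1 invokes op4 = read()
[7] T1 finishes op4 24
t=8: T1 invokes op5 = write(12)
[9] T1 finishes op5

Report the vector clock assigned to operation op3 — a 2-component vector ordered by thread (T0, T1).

(1, 1)

invoked at 1, op1 has no predecessors; its own T0 bump gives (1, 0)
merge at op3 (invoked 4): VC(op1)=(1, 0), own-thread bump on T1 → (1, 1)
merge at op2 (invoked 3): VC(op1)=(1, 0), own-thread bump on T0 → (2, 0)
merge at op4 (invoked 6): VC(op2)=(2, 0), VC(op3)=(1, 1), own-thread bump on T1 → (2, 2)
merge at op5 (invoked 8): VC(op4)=(2, 2), own-thread bump on T1 → (2, 3)
target: VC(op3) = (1, 1)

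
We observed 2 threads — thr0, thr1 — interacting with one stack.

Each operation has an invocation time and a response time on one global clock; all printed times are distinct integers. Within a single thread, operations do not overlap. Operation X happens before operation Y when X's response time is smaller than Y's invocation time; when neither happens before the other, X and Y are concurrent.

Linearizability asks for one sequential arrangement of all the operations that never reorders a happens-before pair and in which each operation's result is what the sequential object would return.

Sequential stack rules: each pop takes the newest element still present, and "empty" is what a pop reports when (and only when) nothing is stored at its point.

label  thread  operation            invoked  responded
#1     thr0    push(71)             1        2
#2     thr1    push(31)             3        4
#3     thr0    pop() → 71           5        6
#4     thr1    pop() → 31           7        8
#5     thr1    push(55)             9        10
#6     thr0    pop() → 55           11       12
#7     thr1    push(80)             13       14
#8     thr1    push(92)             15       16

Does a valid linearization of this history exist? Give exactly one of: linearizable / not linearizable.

prefix check: 1..5 passes, 1..6 fails once #3's time-6 response joins
one real-time candidate order over the 3 completed operations — the stack replay rejects it
sample order #1, #2, #3 stalls at step 3 — #3 pop() → 71 has no legal effect

not linearizable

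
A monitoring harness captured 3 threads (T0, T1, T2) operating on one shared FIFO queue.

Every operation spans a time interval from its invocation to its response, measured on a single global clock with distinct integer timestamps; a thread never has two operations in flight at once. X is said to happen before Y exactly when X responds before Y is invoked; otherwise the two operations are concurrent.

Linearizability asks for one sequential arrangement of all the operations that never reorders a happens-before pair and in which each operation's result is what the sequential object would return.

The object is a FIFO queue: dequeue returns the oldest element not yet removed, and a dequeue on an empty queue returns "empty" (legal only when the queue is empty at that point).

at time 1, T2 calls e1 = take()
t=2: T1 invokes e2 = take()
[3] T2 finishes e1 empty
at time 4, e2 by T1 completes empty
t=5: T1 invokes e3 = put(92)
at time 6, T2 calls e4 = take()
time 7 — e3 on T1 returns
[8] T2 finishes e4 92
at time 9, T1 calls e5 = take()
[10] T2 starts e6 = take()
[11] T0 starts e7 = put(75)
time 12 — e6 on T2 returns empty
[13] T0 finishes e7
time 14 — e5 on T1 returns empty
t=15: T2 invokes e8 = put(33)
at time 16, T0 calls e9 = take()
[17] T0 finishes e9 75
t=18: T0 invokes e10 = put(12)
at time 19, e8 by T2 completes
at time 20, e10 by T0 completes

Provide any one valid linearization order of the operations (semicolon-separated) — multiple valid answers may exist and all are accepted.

step 1: e1 take() → empty — queue <>
step 2: e2 take() → empty — queue <>
step 3: e3 put(92) — queue <92>
step 4: e4 take() → 92 — queue <>
step 5: e5 take() → empty — queue <>
step 6: e6 take() → empty — queue <>
step 7: e7 put(75) — queue <75>
step 8: e8 put(33) — queue <75,33>
step 9: e9 take() → 75 — queue <33>
step 10: e10 put(12) — queue <33,12>

e1; e2; e3; e4; e5; e6; e7; e8; e9; e10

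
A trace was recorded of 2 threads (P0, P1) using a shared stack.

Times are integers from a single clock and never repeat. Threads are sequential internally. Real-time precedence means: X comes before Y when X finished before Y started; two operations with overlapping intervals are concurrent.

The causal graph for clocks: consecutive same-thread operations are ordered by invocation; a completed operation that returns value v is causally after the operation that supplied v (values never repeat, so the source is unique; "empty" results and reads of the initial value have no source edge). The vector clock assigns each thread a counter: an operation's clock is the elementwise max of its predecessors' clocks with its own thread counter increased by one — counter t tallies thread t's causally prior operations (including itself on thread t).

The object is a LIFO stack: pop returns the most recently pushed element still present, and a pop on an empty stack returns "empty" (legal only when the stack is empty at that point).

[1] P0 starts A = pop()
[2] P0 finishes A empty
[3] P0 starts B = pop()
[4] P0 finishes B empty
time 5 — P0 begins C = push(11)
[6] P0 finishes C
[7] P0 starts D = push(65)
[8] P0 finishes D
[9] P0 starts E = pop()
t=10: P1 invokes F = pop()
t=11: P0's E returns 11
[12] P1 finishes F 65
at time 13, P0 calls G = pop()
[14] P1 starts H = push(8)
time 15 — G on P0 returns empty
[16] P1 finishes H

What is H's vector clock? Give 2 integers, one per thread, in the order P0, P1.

(4, 2)

root op A, invoked 1: fresh clock plus P0's own tick → (1, 0)
from VC(A)=(1, 0), B (invoked 3) maxes components and bumps P0 → (2, 0)
from VC(B)=(2, 0), C (invoked 5) maxes components and bumps P0 → (3, 0)
from VC(C)=(3, 0), D (invoked 7) maxes components and bumps P0 → (4, 0)
from VC(D)=(4, 0), F (invoked 10) maxes components and bumps P1 → (4, 1)
from VC(C)=(3, 0), VC(D)=(4, 0), E (invoked 9) maxes components and bumps P0 → (5, 0)
from VC(F)=(4, 1), H (invoked 14) maxes components and bumps P1 → (4, 2)
from VC(E)=(5, 0), G (invoked 13) maxes components and bumps P0 → (6, 0)
target: VC(H) = (4, 2)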